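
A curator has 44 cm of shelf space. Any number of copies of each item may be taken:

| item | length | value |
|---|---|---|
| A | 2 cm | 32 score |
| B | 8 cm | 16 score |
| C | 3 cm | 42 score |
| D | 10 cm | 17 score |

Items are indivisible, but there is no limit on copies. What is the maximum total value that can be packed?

704 score

Best value-per-unit is A at 32/2, and filling with it alone uses length 22×2=44. No mix of the others beats 22×32 = 704.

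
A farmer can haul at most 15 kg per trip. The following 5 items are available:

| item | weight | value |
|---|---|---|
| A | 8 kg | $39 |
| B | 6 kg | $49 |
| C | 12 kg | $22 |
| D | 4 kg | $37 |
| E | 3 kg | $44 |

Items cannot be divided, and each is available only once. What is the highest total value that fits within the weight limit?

$130

Check high-value combinations within 15 kg:
- B+D+E: weight 6+4+3=13, value 49+37+44=130
- A+D+E: weight 8+4+3=15, value 39+37+44=120
- B+E: weight 6+3=9, value 49+44=93
Best: $130.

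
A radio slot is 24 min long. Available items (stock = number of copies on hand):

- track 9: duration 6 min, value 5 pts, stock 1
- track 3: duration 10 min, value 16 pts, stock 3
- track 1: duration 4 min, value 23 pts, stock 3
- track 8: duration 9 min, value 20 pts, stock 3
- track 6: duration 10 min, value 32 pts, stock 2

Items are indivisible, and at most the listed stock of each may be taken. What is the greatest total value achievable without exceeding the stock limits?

101 pts

Best selections within duration 24 and stock limits:
- 3×track 1 + 1×track 6: duration 22, value 101
- 3×track 1 + 1×track 8: duration 21, value 89
Best: 101 pts.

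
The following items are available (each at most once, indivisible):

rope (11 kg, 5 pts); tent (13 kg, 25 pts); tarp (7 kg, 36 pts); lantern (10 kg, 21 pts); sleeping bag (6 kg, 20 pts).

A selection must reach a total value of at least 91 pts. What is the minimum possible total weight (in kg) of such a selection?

36

Subsets with value ≥ 91, sorted by total weight:
- tent+tarp+lantern+sleeping bag: weight 36, value 102
- rope+tent+tarp+lantern+sleeping bag: weight 47, value 107
Minimum weight: 36 kg.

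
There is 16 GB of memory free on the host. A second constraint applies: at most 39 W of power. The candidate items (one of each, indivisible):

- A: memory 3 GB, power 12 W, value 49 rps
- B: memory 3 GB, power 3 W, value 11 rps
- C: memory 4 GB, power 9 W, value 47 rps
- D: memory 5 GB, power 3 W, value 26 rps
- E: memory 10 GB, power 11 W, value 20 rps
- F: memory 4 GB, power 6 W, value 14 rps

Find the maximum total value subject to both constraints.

Feasible sets respecting both limits:
- A+C+D+F: memory 16, power 30, value 136
- A+B+C+D: memory 15, power 27, value 133
- A+C+D: memory 12, power 24, value 122
Best: 136 rps.

136 rps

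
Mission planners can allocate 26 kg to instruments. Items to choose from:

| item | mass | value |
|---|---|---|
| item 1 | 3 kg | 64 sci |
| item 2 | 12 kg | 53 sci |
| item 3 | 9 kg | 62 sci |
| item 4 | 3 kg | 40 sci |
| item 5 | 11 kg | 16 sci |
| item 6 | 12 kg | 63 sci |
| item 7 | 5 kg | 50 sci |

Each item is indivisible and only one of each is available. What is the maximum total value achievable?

217 sci

This is a 0/1 knapsack; check combinations near the capacity.
- item 1+item 4+item 6+item 7: mass 3+3+12+5=23, value 64+40+63+50=217
- item 1+item 3+item 4+item 7: mass 3+9+3+5=20, value 64+62+40+50=216
- item 1+item 2+item 4+item 7: mass 3+12+3+5=23, value 64+53+40+50=207
- item 1+item 3+item 6: mass 3+9+12=24, value 64+62+63=189
Best: 217 sci.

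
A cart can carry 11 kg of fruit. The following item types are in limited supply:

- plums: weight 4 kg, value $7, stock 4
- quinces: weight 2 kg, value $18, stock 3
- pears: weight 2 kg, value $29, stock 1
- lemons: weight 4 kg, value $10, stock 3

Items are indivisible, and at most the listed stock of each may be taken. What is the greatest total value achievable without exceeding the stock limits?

$83

Best selections within weight 11 and stock limits:
- 3×quinces + 1×pears: weight 8, value 83
- 2×quinces + 1×pears + 1×lemons: weight 10, value 75
Best: $83.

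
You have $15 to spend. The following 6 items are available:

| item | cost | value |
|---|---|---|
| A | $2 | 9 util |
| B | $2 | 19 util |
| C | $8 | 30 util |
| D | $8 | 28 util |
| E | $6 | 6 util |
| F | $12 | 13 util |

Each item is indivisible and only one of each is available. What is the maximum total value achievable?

58 util

Check high-value combinations within $15:
- A+B+C: cost 2+2+8=12, value 9+19+30=58
- A+B+D: cost 2+2+8=12, value 9+19+28=56
- B+C: cost 2+8=10, value 19+30=49
- B+D: cost 2+8=10, value 19+28=47
- A+C: cost 2+8=10, value 9+30=39
Best: 58 util.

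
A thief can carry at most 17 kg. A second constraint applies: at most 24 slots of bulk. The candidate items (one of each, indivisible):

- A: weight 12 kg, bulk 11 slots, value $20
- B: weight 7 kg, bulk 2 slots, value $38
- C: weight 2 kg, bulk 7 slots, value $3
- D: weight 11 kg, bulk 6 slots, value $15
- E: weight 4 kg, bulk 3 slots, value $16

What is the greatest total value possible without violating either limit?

Feasible sets respecting both limits:
- B+C+E: weight 13, bulk 12, value 57
- B+E: weight 11, bulk 5, value 54
- B+C: weight 9, bulk 9, value 41
- B: weight 7, bulk 2, value 38
Best: $57.

$57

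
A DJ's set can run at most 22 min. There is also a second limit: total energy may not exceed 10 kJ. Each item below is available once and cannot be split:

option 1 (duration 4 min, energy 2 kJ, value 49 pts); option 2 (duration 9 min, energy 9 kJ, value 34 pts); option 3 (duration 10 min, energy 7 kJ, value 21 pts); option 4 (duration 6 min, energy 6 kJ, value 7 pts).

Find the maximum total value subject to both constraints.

Feasible sets respecting both limits:
- option 1+option 3: duration 14, energy 9, value 70
- option 1+option 4: duration 10, energy 8, value 56
- option 1: duration 4, energy 2, value 49
- option 2: duration 9, energy 9, value 34
Best: 70 pts.

70 pts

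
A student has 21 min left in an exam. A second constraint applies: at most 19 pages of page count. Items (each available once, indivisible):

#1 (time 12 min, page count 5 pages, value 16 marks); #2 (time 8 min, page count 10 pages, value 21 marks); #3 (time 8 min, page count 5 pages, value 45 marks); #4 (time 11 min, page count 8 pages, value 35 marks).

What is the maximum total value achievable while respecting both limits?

Feasible sets respecting both limits:
- #3+#4: time 19, page count 13, value 80
- #2+#3: time 16, page count 15, value 66
- #1+#3: time 20, page count 10, value 61
- #2+#4: time 19, page count 18, value 56
Best: 80 marks.

80 marks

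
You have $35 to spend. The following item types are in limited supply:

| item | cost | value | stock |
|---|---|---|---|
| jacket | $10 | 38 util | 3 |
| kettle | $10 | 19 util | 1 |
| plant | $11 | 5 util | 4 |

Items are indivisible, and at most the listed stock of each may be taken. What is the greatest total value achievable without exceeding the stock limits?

114 util

Best selections within cost 35 and stock limits:
- 3×jacket: cost 30, value 114
- 2×jacket + 1×kettle: cost 30, value 95
Best: 114 util.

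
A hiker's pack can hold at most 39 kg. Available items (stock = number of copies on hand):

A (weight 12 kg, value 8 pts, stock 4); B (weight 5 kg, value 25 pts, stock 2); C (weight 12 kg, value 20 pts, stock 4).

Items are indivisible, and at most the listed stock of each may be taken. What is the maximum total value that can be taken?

90 pts

Best selections within weight 39 and stock limits:
- 2×B + 2×C: weight 34, value 90
- 1×A + 2×B + 1×C: weight 34, value 78
Best: 90 pts.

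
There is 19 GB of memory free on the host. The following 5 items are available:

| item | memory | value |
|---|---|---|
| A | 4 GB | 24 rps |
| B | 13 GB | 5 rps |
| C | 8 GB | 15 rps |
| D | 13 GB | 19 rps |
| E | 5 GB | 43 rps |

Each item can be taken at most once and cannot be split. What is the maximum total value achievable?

82 rps

Check high-value combinations within 19 GB:
- A+C+E: memory 4+8+5=17, value 24+15+43=82
- A+E: memory 4+5=9, value 24+43=67
- D+E: memory 13+5=18, value 19+43=62
- C+E: memory 8+5=13, value 15+43=58
Best: 82 rps.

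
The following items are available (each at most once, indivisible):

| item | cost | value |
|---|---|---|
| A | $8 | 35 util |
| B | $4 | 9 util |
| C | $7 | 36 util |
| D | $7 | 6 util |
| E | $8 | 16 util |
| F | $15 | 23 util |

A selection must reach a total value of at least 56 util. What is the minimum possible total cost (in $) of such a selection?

Subsets with value ≥ 56, sorted by total cost:
- A+C: cost 15, value 71
- A+B+C: cost 19, value 80
- B+C+E: cost 19, value 61
Minimum cost: 15 $.

15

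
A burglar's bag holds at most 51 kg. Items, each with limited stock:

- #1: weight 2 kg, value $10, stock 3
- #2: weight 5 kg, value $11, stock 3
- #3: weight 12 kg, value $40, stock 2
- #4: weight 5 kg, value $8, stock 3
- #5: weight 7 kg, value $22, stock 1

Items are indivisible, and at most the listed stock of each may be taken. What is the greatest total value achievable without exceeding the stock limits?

$155

Top feasible selections:
- 2×#1 + 3×#2 + 2×#3 + 1×#5: weight 50, value 155
- 3×#1 + 2×#2 + 2×#3 + 1×#5: weight 47, value 154
- 2×#1 + 2×#2 + 2×#3 + 1×#4 + 1×#5: weight 50, value 152
Best: $155.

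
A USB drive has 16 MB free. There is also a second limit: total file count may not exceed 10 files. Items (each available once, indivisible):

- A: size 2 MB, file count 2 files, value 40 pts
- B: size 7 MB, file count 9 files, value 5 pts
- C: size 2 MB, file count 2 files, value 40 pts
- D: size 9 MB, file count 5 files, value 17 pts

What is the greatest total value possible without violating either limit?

Feasible sets respecting both limits:
- A+C+D: size 13, file count 9, value 97
- A+C: size 4, file count 4, value 80
- A+D: size 11, file count 7, value 57
- C+D: size 11, file count 7, value 57
Best: 97 pts.

97 pts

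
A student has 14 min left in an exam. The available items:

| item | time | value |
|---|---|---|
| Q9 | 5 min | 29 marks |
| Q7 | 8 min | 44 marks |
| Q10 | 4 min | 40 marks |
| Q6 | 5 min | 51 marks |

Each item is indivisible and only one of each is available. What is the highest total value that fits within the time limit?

Check high-value combinations within 14 min:
- Q9+Q10+Q6: time 5+4+5=14, value 29+40+51=120
- Q7+Q6: time 8+5=13, value 44+51=95
- Q10+Q6: time 4+5=9, value 40+51=91
- Q7+Q10: time 8+4=12, value 44+40=84
Best: 120 marks.

120 marks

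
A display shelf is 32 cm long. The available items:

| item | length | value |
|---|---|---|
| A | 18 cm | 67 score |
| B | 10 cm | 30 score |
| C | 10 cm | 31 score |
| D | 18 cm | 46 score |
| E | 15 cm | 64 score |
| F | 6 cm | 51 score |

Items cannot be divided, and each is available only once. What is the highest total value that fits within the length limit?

This is a 0/1 knapsack; check combinations near the capacity.
- C+E+F: length 10+15+6=31, value 31+64+51=146
- B+E+F: length 10+15+6=31, value 30+64+51=145
- A+F: length 18+6=24, value 67+51=118
- E+F: length 15+6=21, value 64+51=115
- B+C+F: length 10+10+6=26, value 30+31+51=112
Best: 146 score.

146 score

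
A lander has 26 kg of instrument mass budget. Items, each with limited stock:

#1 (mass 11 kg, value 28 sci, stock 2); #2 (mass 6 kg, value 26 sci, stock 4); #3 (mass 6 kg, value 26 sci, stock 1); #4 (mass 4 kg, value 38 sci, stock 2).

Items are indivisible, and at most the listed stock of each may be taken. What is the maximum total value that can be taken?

154 sci

Best selections within mass 26 and stock limits:
- 2×#2 + 1×#3 + 2×#4: mass 26, value 154
- 3×#2 + 2×#4: mass 26, value 154
Best: 154 sci.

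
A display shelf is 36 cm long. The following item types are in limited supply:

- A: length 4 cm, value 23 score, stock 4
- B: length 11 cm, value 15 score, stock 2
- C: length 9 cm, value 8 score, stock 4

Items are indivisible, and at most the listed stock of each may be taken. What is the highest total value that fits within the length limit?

115 score

Top feasible selections:
- 4×A + 1×B + 1×C: length 36, value 115
- 4×A + 2×C: length 34, value 108
Best: 115 score.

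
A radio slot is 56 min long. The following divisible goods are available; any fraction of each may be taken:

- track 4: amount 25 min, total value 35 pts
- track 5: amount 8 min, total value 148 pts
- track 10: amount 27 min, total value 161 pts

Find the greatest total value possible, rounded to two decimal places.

Take in order of value per unit:
- track 5 (148/8 per unit): all 8 → value 148, running total 148.00
- track 10 (161/27 per unit): all 27 → value 161, running total 309.00
- track 4 (35/25 per unit): 21 of 25 → value 21×35/25 = 29.4000, running total 338.40
Total 338.40.

338.40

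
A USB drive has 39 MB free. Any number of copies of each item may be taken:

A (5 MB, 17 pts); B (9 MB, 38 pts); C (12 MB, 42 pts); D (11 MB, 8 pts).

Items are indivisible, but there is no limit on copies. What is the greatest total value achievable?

Best value-per-unit is B at 38/9; filling with it alone gives 4×38 = 152.
Optimal mix: 3×B + 1×C → size 39, value 156.

156 pts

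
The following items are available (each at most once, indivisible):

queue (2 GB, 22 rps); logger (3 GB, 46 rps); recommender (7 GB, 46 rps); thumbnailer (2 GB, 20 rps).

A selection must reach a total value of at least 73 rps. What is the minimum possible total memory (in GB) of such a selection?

7

Subsets with value ≥ 73, sorted by total memory:
- queue+logger+thumbnailer: memory 7, value 88
- logger+recommender: memory 10, value 92
- queue+recommender+thumbnailer: memory 11, value 88
- queue+logger+recommender: memory 12, value 114
Minimum memory: 7 GB.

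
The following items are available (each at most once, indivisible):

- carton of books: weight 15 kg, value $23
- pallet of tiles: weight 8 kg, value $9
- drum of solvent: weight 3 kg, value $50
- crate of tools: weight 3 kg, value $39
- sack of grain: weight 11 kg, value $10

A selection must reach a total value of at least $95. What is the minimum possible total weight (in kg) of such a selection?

14

Subsets with value ≥ 95, sorted by total weight:
- pallet of tiles+drum of solvent+crate of tools: weight 14, value 98
- drum of solvent+crate of tools+sack of grain: weight 17, value 99
- carton of books+drum of solvent+crate of tools: weight 21, value 112
Minimum weight: 14 kg.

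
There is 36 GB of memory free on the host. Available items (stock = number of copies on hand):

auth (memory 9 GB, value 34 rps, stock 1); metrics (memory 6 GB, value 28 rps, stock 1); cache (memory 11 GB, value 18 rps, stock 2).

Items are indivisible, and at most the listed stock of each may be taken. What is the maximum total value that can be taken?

80 rps

Top feasible selections:
- 1×auth + 1×metrics + 1×cache: memory 26, value 80
- 1×auth + 2×cache: memory 31, value 70
- 1×metrics + 2×cache: memory 28, value 64
- 1×auth + 1×metrics: memory 15, value 62
Best: 80 rps.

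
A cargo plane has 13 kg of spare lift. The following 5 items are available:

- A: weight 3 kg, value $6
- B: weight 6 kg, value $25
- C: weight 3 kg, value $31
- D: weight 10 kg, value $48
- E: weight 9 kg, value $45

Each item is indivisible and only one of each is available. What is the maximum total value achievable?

Check high-value combinations within 13 kg:
- C+D: weight 3+10=13, value 31+48=79
- C+E: weight 3+9=12, value 31+45=76
- A+B+C: weight 3+6+3=12, value 6+25+31=62
- B+C: weight 6+3=9, value 25+31=56
Best: $79.

$79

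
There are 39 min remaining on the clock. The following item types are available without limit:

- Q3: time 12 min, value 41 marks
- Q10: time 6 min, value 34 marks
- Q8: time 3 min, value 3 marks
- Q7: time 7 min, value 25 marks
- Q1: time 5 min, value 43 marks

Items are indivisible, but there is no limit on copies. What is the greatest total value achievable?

Best value-per-unit is Q1 at 43/5; filling with it alone gives 7×43 = 301.
Optimal mix: 1×Q8 + 7×Q1 → time 38, value 304.

304 marks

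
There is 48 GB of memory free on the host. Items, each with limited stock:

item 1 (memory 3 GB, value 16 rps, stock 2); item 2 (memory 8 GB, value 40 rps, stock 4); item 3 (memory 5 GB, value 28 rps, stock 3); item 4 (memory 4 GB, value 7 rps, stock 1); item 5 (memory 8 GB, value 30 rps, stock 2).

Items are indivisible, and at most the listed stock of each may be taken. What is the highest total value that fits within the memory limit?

248 rps

Best selections within memory 48 and stock limits:
- 2×item 1 + 4×item 2 + 2×item 3: memory 48, value 248
- 4×item 2 + 3×item 3: memory 47, value 244
Best: 248 rps.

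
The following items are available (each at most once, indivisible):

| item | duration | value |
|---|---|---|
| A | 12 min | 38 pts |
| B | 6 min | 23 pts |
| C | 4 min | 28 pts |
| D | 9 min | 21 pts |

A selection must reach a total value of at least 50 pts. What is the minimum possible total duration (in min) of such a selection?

10

Subsets with value ≥ 50, sorted by total duration:
- B+C: duration 10, value 51
- A+C: duration 16, value 66
- A+B: duration 18, value 61
Minimum duration: 10 min.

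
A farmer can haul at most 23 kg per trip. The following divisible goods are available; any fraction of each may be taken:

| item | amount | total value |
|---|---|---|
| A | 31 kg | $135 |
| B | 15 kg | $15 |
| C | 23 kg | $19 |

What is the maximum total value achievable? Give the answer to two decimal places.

100.16

Take in order of value per unit:
- A (135/31 per unit): 23 of 31 → value 23×135/31 = 100.1613, running total 100.16
Total 100.16.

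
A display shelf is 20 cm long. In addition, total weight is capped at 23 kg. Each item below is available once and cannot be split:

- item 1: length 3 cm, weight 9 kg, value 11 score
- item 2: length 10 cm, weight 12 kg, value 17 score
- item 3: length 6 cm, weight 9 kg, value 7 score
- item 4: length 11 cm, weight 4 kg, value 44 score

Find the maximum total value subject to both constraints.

62 score

Feasible sets respecting both limits:
- item 1+item 3+item 4: length 20, weight 22, value 62
- item 1+item 4: length 14, weight 13, value 55
- item 3+item 4: length 17, weight 13, value 51
- item 4: length 11, weight 4, value 44
Best: 62 score.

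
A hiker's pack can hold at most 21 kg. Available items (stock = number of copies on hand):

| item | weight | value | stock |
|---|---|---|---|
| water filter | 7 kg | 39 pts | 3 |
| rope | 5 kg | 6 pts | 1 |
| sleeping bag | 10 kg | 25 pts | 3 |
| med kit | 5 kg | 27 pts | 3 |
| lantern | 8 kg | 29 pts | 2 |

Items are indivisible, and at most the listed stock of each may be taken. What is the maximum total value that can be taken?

117 pts

Best selections within weight 21 and stock limits:
- 3×water filter: weight 21, value 117
- 2×water filter + 1×med kit: weight 19, value 105
- 1×water filter + 1×med kit + 1×lantern: weight 20, value 95
- 1×water filter + 2×med kit: weight 17, value 93
Best: 117 pts.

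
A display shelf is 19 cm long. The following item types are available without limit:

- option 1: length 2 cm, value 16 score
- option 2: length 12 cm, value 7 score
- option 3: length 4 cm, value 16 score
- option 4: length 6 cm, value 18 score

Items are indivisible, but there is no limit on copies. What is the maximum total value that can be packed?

144 score

Best value-per-unit is option 1 at 16/2, and filling with it alone uses length 9×2=18. No mix of the others beats 9×16 = 144.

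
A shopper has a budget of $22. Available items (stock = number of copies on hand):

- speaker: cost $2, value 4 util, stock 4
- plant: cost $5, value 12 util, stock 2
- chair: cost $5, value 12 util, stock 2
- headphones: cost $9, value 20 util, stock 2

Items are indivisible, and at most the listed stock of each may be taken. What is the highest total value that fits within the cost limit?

52 util

Top feasible selections:
- 1×speaker + 2×plant + 2×chair: cost 22, value 52
- 2×plant + 2×chair: cost 20, value 48
- 1×speaker + 2×chair + 1×headphones: cost 21, value 48
Best: 52 util.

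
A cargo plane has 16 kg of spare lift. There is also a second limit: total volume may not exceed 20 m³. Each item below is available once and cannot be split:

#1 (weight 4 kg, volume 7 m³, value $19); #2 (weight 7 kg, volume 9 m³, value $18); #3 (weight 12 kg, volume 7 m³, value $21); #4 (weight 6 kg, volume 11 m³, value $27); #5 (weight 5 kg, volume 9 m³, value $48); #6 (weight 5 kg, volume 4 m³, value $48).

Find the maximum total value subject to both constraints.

Feasible sets respecting both limits:
- #1+#5+#6: weight 14, volume 20, value 115
- #5+#6: weight 10, volume 13, value 96
- #1+#2+#6: weight 16, volume 20, value 85
Best: $115.

$115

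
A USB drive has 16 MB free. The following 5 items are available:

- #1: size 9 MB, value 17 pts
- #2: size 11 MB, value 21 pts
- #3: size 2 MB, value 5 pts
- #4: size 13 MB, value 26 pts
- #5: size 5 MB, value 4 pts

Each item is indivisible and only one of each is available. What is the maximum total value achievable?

31 pts

Check high-value combinations within 16 MB:
- #3+#4: size 2+13=15, value 5+26=31
- #2+#3: size 11+2=13, value 21+5=26
- #4: size 13, value 26
- #1+#3+#5: size 9+2+5=16, value 17+5+4=26
Best: 31 pts.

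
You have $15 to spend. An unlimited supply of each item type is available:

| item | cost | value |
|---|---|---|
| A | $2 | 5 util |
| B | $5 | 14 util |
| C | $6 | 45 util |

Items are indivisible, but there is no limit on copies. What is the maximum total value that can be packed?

95 util

Best value-per-unit is C at 45/6; filling with it alone gives 2×45 = 90.
Optimal mix: 1×A + 2×C → cost 14, value 95.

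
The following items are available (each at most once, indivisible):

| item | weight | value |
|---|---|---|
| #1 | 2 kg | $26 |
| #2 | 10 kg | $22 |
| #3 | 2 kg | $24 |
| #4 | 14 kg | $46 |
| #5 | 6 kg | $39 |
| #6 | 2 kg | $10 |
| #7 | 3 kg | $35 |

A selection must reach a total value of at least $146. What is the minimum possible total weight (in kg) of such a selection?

23

Subsets with value ≥ 146, sorted by total weight:
- #1+#2+#3+#5+#7: weight 23, value 146
- #1+#2+#3+#5+#6+#7: weight 25, value 156
- #1+#4+#5+#7: weight 25, value 146
- #1+#3+#4+#5+#7: weight 27, value 170
Minimum weight: 23 kg.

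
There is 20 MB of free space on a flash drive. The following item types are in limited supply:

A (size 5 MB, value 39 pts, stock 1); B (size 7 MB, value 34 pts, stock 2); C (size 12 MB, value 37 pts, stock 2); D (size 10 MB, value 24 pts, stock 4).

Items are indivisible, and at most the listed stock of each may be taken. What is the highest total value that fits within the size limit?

107 pts

Top feasible selections:
- 1×A + 2×B: size 19, value 107
- 1×A + 1×C: size 17, value 76
Best: 107 pts.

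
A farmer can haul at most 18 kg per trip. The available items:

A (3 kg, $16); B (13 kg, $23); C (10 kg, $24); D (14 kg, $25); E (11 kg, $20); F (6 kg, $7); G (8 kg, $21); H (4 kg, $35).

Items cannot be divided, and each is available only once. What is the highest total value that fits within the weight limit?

$75

Check high-value combinations within 18 kg:
- A+C+H: weight 3+10+4=17, value 16+24+35=75
- A+G+H: weight 3+8+4=15, value 16+21+35=72
- A+E+H: weight 3+11+4=18, value 16+20+35=71
Best: $75.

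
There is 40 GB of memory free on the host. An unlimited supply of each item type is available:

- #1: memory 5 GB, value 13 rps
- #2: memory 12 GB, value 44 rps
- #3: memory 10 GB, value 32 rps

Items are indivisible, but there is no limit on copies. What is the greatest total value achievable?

133 rps

Best value-per-unit is #2 at 44/12; filling with it alone gives 3×44 = 132.
Optimal mix: 1×#1 + 2×#2 + 1×#3 → memory 39, value 133.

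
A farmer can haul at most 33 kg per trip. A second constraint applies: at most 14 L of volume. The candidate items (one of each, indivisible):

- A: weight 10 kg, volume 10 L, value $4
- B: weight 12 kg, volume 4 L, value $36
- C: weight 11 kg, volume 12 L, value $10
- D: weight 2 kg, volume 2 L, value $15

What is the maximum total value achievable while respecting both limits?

Feasible sets respecting both limits:
- B+D: weight 14, volume 6, value 51
- A+B: weight 22, volume 14, value 40
- B: weight 12, volume 4, value 36
Best: $51.

$51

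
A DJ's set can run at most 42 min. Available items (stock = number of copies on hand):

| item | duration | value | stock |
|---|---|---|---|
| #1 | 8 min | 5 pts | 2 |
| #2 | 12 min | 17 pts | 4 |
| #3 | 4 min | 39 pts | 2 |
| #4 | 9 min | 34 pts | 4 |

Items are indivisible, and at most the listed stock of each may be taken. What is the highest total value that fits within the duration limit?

Top feasible selections:
- 2×#3 + 3×#4: duration 35, value 180
- 1×#3 + 4×#4: duration 40, value 175
- 1×#2 + 2×#3 + 2×#4: duration 38, value 163
Best: 180 pts.

180 pts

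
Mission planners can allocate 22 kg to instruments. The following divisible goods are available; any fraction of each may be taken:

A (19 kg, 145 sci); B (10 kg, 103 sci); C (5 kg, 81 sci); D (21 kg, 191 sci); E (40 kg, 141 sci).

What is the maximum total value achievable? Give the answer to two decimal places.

247.67

Take in order of value per unit:
- C (81/5 per unit): all 5 → value 81, running total 81.00
- B (103/10 per unit): all 10 → value 103, running total 184.00
- D (191/21 per unit): 7 of 21 → value 7×191/21 = 63.6667, running total 247.67
Total 247.67.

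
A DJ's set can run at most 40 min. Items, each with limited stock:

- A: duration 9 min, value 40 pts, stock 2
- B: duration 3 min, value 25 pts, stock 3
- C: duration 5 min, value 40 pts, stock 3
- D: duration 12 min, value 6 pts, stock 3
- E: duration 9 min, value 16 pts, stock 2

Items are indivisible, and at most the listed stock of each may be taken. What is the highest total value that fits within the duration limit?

250 pts

Top feasible selections:
- 2×A + 2×B + 3×C: duration 39, value 250
- 1×A + 3×B + 3×C: duration 33, value 235
Best: 250 pts.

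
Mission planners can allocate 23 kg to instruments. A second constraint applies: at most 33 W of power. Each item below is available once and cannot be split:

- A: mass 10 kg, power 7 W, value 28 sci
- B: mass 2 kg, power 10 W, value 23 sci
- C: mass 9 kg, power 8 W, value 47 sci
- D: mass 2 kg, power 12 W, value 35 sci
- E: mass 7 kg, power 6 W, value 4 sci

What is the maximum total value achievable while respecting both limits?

110 sci

Feasible sets respecting both limits:
- A+C+D: mass 21, power 27, value 110
- B+C+D: mass 13, power 30, value 105
- A+B+C: mass 21, power 25, value 98
- A+B+D: mass 14, power 29, value 86
Best: 110 sci.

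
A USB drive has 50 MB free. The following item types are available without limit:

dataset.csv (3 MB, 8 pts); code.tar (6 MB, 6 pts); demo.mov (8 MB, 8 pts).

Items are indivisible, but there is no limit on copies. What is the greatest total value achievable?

128 pts

Best value-per-unit is dataset.csv at 8/3, and filling with it alone uses size 16×3=48. No mix of the others beats 16×8 = 128.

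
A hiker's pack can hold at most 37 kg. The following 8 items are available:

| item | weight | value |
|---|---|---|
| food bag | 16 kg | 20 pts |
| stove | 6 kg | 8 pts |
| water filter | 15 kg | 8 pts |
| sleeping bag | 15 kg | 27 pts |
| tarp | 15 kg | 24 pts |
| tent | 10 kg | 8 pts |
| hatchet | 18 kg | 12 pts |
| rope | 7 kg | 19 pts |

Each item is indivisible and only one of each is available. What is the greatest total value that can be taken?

70 pts

Check high-value combinations within 37 kg:
- sleeping bag+tarp+rope: weight 15+15+7=37, value 27+24+19=70
- stove+sleeping bag+tarp: weight 6+15+15=36, value 8+27+24=59
- food bag+stove+sleeping bag: weight 16+6+15=37, value 20+8+27=55
- stove+sleeping bag+rope: weight 6+15+7=28, value 8+27+19=54
Best: 70 pts.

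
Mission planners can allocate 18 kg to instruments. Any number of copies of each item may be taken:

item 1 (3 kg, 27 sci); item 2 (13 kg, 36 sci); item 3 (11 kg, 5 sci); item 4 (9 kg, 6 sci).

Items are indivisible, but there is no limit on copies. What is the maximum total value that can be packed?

Best value-per-unit is item 1 at 27/3, and filling with it alone uses mass 6×3=18. No mix of the others beats 6×27 = 162.

162 sci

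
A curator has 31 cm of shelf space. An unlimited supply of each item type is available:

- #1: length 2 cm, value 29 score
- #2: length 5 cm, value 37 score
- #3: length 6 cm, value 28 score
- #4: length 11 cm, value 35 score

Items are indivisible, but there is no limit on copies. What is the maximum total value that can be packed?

Best value-per-unit is #1 at 29/2, and filling with it alone uses length 15×2=30. No mix of the others beats 15×29 = 435.

435 score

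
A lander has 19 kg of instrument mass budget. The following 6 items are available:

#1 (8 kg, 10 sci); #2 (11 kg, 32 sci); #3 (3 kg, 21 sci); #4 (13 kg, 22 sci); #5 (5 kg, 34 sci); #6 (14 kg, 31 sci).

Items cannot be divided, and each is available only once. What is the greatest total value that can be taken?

Check high-value combinations within 19 kg:
- #2+#3+#5: mass 11+3+5=19, value 32+21+34=87
- #2+#5: mass 11+5=16, value 32+34=66
- #1+#3+#5: mass 8+3+5=16, value 10+21+34=65
- #5+#6: mass 5+14=19, value 34+31=65
Best: 87 sci.

87 sci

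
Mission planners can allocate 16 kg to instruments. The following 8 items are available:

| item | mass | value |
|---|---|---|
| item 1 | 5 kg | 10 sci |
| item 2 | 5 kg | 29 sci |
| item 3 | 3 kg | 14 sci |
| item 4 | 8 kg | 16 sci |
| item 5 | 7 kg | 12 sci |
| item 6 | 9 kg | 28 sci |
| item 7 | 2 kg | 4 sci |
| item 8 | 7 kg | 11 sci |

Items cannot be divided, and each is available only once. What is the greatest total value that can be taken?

Check high-value combinations within 16 kg:
- item 2+item 6+item 7: mass 5+9+2=16, value 29+28+4=61
- item 2+item 3+item 4: mass 5+3+8=16, value 29+14+16=59
- item 2+item 6: mass 5+9=14, value 29+28=57
- item 1+item 2+item 3+item 7: mass 5+5+3+2=15, value 10+29+14+4=57
Best: 61 sci.

61 sci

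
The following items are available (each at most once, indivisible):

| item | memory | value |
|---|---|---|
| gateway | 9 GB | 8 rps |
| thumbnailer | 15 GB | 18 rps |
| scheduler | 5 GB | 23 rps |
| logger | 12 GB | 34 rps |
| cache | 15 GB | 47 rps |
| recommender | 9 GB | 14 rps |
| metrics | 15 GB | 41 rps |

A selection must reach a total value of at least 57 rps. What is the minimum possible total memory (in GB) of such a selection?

Subsets with value ≥ 57, sorted by total memory:
- scheduler+logger: memory 17, value 57
- scheduler+cache: memory 20, value 70
Minimum memory: 17 GB.

17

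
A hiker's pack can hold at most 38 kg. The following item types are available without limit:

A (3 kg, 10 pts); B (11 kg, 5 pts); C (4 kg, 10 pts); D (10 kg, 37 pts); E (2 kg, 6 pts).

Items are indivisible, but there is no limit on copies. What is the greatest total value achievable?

137 pts

Best value-per-unit is D at 37/10; filling with it alone gives 3×37 = 111.
Optimal mix: 2×A + 3×D + 1×E → weight 38, value 137.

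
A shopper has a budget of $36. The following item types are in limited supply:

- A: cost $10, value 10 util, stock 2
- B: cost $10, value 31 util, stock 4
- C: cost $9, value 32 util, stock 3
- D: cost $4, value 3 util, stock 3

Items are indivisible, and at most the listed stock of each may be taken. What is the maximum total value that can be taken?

Top feasible selections:
- 3×C + 2×D: cost 35, value 102
- 1×B + 2×C + 2×D: cost 36, value 101
- 3×C + 1×D: cost 31, value 99
Best: 102 util.

102 util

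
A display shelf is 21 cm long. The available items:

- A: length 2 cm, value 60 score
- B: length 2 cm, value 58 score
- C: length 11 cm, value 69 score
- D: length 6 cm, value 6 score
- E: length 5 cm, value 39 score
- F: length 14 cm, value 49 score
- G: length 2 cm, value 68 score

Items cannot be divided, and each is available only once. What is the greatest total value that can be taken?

Check high-value combinations within 21 cm:
- A+B+C+G: length 2+2+11+2=17, value 60+58+69+68=255
- A+C+E+G: length 2+11+5+2=20, value 60+69+39+68=236
- A+B+F+G: length 2+2+14+2=20, value 60+58+49+68=235
- B+C+E+G: length 2+11+5+2=20, value 58+69+39+68=234
- A+B+D+E+G: length 2+2+6+5+2=17, value 60+58+6+39+68=231
Best: 255 score.

255 score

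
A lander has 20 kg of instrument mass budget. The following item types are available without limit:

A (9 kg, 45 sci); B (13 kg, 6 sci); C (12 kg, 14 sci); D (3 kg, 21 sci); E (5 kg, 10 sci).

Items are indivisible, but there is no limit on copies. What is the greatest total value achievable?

126 sci

Best value-per-unit is D at 21/3, and filling with it alone uses mass 6×3=18. No mix of the others beats 6×21 = 126.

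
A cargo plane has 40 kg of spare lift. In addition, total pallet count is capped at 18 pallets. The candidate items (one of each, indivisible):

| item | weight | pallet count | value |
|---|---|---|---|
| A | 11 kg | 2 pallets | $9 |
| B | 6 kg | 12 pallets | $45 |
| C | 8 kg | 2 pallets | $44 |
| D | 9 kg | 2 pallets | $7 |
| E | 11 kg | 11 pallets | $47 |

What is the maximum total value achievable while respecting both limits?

Feasible sets respecting both limits:
- A+C+D+E: weight 39, pallet count 17, value 107
- A+B+C+D: weight 34, pallet count 18, value 105
- A+C+E: weight 30, pallet count 15, value 100
Best: $107.

$107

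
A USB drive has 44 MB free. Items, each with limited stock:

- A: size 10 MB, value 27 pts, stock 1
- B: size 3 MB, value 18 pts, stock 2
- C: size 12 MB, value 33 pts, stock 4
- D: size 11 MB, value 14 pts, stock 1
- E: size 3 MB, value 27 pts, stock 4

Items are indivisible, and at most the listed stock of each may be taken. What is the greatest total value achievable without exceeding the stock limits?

210 pts

Top feasible selections:
- 2×B + 2×C + 4×E: size 42, value 210
- 1×A + 2×B + 1×C + 4×E: size 40, value 204
- 1×B + 2×C + 4×E: size 39, value 192
- 2×B + 1×C + 1×D + 4×E: size 41, value 191
Best: 210 pts.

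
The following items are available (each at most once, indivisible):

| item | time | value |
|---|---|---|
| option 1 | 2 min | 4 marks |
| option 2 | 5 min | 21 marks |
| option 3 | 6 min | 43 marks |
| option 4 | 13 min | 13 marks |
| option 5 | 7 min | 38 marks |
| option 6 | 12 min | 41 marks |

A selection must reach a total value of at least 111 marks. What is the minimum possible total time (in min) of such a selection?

Subsets with value ≥ 111, sorted by total time:
- option 3+option 5+option 6: time 25, value 122
- option 1+option 3+option 5+option 6: time 27, value 126
- option 2+option 3+option 5+option 6: time 30, value 143
- option 2+option 3+option 4+option 5: time 31, value 115
Minimum time: 25 min.

25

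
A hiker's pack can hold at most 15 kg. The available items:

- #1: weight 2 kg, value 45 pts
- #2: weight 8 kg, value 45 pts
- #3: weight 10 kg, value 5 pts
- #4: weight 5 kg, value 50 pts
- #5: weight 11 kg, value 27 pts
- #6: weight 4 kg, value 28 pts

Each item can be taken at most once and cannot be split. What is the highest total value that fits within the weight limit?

140 pts

Check high-value combinations within 15 kg:
- #1+#2+#4: weight 2+8+5=15, value 45+45+50=140
- #1+#4+#6: weight 2+5+4=11, value 45+50+28=123
- #1+#2+#6: weight 2+8+4=14, value 45+45+28=118
Best: 140 pts.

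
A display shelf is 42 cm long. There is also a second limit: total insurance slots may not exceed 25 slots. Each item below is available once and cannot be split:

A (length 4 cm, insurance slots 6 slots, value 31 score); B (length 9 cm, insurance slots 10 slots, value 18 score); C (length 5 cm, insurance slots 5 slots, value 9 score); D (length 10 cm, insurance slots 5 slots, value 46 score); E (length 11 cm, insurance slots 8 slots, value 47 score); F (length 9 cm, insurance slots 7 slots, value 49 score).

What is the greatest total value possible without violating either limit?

Feasible sets respecting both limits:
- C+D+E+F: length 35, insurance slots 25, value 151
- D+E+F: length 30, insurance slots 20, value 142
- A+C+D+F: length 28, insurance slots 23, value 135
Best: 151 score.

151 score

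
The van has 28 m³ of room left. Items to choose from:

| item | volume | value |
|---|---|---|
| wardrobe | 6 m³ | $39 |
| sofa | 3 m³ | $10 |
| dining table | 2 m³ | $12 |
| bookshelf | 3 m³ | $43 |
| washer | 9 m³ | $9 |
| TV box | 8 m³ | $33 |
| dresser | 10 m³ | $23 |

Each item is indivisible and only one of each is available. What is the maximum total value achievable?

Check high-value combinations within 28 m³:
- wardrobe+bookshelf+TV box+dresser: volume 6+3+8+10=27, value 39+43+33+23=138
- wardrobe+sofa+dining table+bookshelf+TV box: volume 6+3+2+3+8=22, value 39+10+12+43+33=137
- wardrobe+dining table+bookshelf+washer+TV box: volume 6+2+3+9+8=28, value 39+12+43+9+33=136
- wardrobe+dining table+bookshelf+TV box: volume 6+2+3+8=19, value 39+12+43+33=127
- wardrobe+sofa+dining table+bookshelf+dresser: volume 6+3+2+3+10=24, value 39+10+12+43+23=127
Best: $138.

$138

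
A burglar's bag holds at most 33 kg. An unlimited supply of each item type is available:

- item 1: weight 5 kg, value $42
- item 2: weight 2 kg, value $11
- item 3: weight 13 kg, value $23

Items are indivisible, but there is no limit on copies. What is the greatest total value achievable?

Best value-per-unit is item 1 at 42/5; filling with it alone gives 6×42 = 252.
Optimal mix: 6×item 1 + 1×item 2 → weight 32, value 263.

$263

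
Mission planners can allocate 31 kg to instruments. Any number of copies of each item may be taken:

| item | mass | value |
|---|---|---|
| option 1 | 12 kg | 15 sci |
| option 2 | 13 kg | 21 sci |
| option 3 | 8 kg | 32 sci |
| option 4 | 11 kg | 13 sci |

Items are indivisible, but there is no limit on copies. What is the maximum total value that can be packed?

Best value-per-unit is option 3 at 32/8, and filling with it alone uses mass 3×8=24. No mix of the others beats 3×32 = 96.

96 sci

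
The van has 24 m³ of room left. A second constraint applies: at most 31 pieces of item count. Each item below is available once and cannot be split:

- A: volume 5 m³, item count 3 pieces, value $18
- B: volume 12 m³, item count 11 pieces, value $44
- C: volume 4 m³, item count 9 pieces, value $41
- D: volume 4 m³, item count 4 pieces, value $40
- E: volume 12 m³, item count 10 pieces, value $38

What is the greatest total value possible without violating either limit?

$125

Feasible sets respecting both limits:
- B+C+D: volume 20, item count 24, value 125
- C+D+E: volume 20, item count 23, value 119
- A+B+C: volume 21, item count 23, value 103
- A+B+D: volume 21, item count 18, value 102
Best: $125.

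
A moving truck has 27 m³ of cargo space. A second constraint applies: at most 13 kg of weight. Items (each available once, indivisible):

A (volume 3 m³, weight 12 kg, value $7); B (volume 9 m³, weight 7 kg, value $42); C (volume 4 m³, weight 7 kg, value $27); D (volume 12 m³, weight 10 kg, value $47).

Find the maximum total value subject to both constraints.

Feasible sets respecting both limits:
- D: volume 12, weight 10, value 47
- B: volume 9, weight 7, value 42
- C: volume 4, weight 7, value 27
- A: volume 3, weight 12, value 7
Best: $47.

$47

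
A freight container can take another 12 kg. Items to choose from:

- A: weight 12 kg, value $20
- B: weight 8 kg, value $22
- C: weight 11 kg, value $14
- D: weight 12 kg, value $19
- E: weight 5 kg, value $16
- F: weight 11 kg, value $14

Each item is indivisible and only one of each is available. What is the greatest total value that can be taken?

$22

This is a 0/1 knapsack; check combinations near the capacity.
- B: weight 8, value 22
- A: weight 12, value 20
- D: weight 12, value 19
- E: weight 5, value 16
Best: $22.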